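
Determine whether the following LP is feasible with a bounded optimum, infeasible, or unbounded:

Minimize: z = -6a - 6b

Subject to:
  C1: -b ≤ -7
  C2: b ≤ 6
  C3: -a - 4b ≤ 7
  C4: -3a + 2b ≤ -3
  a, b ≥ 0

Infeasible (no feasible solution exists)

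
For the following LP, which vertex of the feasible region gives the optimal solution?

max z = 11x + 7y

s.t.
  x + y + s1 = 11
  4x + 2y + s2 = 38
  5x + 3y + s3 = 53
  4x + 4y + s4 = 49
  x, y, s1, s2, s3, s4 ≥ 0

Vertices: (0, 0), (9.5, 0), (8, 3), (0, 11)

Evaluate the objective at each vertex of the feasible region:
  z(0, 0) = 0
  z(9.5, 0) = 104.5
  z(8, 3) = 109  ←
  z(0, 11) = 77
The maximum is at x = 8, y = 3.

(8, 3)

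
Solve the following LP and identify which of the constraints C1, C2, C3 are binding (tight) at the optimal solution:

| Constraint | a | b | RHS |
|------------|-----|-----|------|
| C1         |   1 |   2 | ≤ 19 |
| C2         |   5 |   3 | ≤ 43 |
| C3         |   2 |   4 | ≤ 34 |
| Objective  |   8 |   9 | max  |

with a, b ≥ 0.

At a = 5, b = 6, compute slack b - a·x for each constraint:
  C1: 19 − 17 = 2  (slack)
  C2: 43 − 43 = 0  (binding)
  C3: 34 − 34 = 0  (binding)

Optimal: a = 5, b = 6
Binding: C2, C3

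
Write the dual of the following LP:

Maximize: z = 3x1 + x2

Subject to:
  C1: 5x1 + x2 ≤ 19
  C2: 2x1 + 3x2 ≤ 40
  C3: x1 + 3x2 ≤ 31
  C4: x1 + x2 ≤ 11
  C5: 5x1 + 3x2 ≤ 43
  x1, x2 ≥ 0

Primal max cᵀx s.t. Ax ≤ b, x ≥ 0  →  Dual min bᵀy s.t. Aᵀy ≥ c, y ≥ 0.

Minimize: z = 19y1 + 40y2 + 31y3 + 11y4 + 43y5

Subject to:
  5y1 + 2y2 + y3 + y4 + 5y5 ≥ 3
  y1 + 3y2 + 3y3 + y4 + 3y5 ≥ 1
  y1, y2, y3, y4, y5 ≥ 0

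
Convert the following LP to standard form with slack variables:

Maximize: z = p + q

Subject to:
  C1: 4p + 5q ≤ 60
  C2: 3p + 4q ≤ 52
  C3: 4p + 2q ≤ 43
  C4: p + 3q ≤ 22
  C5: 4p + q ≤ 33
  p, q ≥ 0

max z = p + q

s.t.
  4p + 5q + s1 = 60
  3p + 4q + s2 = 52
  4p + 2q + s3 = 43
  p + 3q + s4 = 22
  4p + q + s5 = 33
  p, q, s1, s2, s3, s4, s5 ≥ 0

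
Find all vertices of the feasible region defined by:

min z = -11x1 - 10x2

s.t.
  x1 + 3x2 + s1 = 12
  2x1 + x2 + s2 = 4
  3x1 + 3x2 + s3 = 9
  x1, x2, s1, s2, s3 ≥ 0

(0, 0), (2, 0), (1, 2), (0, 3)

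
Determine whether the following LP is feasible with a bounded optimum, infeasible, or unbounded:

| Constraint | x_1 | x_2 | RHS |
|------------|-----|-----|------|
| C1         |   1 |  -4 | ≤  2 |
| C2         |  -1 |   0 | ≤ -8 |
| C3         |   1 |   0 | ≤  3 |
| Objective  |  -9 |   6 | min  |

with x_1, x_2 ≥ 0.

Infeasible (no feasible solution exists)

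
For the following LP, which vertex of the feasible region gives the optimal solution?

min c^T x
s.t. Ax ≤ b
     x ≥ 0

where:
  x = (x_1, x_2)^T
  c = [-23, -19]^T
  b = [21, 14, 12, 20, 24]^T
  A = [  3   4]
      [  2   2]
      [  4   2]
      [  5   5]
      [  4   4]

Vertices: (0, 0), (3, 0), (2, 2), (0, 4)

Evaluate the objective at each vertex of the feasible region:
  z(0, 0) = 0
  z(3, 0) = -69
  z(2, 2) = -84  ←
  z(0, 4) = -76
The minimum is at x_1 = 2, x_2 = 2.

(2, 2)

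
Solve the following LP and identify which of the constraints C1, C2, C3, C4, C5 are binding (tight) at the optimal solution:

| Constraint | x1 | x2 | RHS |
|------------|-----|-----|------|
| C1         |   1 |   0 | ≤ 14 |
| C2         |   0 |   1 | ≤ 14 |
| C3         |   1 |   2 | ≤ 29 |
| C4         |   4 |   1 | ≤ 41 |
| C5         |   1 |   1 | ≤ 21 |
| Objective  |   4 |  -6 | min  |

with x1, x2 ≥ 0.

At x1 = 0, x2 = 14, compute slack b - a·x for each constraint:
  C1: 14 − 0 = 14  (slack)
  C2: 14 − 14 = 0  (binding)
  C3: 29 − 28 = 1  (slack)
  C4: 41 − 14 = 27  (slack)
  C5: 21 − 14 = 7  (slack)

Optimal: x1 = 0, x2 = 14
Binding: C2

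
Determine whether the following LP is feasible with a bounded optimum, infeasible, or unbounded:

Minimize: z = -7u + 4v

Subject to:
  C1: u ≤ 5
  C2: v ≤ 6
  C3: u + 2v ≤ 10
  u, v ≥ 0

Feasible with a bounded optimal solution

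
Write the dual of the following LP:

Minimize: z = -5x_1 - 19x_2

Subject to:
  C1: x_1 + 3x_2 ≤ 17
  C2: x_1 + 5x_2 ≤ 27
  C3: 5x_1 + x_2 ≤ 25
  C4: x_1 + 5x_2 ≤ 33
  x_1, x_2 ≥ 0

Primal min cᵀx s.t. Ax ≤ b, x ≥ 0  →  Dual max −bᵀy s.t. Aᵀy ≥ −c, y ≥ 0.

Maximize: z = -17y1 - 27y2 - 25y3 - 33y4

Subject to:
  y1 + y2 + 5y3 + y4 ≥ 5
  3y1 + 5y2 + y3 + 5y4 ≥ 19
  y1, y2, y3, y4 ≥ 0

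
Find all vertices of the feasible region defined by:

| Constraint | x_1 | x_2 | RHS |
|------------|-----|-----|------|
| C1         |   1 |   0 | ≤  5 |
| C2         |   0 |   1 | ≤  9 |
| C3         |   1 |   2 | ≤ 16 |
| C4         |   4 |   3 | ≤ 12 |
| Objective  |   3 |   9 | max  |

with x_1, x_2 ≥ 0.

(0, 0), (3, 0), (0, 4)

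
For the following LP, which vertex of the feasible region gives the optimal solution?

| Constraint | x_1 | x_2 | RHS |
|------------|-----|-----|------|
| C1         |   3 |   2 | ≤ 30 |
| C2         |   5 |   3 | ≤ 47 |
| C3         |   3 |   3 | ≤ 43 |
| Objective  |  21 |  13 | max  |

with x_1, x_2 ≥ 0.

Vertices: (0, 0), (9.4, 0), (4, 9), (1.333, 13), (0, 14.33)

Evaluate the objective at each vertex of the feasible region:
  z(0, 0) = 0
  z(9.4, 0) = 197.4
  z(4, 9) = 201  ←
  z(1.333, 13) = 197
  z(0, 14.33) = 186.3
The maximum is at x_1 = 4, x_2 = 9.

(4, 9)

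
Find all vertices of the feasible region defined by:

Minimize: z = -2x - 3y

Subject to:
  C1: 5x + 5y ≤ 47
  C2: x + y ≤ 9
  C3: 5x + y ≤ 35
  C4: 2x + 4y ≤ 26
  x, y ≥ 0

(0, 0), (7, 0), (6.5, 2.5), (5, 4), (0, 6.5)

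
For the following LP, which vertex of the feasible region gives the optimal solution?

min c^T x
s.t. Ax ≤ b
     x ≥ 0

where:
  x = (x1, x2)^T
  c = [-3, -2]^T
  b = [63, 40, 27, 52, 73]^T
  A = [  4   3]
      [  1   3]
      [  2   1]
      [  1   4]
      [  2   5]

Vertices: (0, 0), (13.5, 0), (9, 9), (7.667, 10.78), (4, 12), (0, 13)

Evaluate the objective at each vertex of the feasible region:
  z(0, 0) = 0
  z(13.5, 0) = -40.5
  z(9, 9) = -45  ←
  z(7.667, 10.78) = -44.56
  z(4, 12) = -36
  z(0, 13) = -26
The minimum is at x1 = 9, x2 = 9.

(9, 9)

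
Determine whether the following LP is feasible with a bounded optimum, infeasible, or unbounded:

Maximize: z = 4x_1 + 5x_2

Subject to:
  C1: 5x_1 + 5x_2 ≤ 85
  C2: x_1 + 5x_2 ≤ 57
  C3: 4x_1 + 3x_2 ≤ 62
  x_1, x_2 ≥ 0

Feasible with a bounded optimal solution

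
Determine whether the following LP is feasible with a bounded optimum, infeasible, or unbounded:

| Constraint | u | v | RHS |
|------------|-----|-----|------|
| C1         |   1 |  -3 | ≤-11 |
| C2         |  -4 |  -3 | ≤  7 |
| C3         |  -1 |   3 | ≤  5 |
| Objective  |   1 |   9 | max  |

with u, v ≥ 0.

Infeasible (no feasible solution exists)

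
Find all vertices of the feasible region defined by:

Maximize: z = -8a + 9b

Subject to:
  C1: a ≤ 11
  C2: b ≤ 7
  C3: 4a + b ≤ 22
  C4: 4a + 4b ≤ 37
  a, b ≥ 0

(0, 0), (5.5, 0), (4.25, 5), (2.25, 7), (0, 7)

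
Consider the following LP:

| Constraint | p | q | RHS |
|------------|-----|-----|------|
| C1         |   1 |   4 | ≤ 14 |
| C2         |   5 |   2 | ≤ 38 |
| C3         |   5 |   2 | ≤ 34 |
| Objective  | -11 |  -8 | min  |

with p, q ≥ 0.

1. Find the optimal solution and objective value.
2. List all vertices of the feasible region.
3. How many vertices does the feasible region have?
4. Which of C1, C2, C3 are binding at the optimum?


1. p = 6, q = 2, z = -82
2. (0, 0), (6.8, 0), (6, 2), (0, 3.5)
3. 4
4. C1, C3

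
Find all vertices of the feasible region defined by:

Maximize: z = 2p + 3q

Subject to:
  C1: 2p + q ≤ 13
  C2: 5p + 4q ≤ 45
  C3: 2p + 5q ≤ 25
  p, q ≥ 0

(0, 0), (6.5, 0), (5, 3), (0, 5)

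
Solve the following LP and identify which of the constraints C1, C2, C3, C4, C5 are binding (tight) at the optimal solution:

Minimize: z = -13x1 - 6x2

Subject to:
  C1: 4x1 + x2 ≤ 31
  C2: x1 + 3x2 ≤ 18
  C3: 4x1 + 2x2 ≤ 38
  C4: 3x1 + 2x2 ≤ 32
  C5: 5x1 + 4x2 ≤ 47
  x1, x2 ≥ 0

At x1 = 7, x2 = 3, compute slack b - a·x for each constraint:
  C1: 31 − 31 = 0  (binding)
  C2: 18 − 16 = 2  (slack)
  C3: 38 − 34 = 4  (slack)
  C4: 32 − 27 = 5  (slack)
  C5: 47 − 47 = 0  (binding)

Optimal: x1 = 7, x2 = 3
Binding: C1, C5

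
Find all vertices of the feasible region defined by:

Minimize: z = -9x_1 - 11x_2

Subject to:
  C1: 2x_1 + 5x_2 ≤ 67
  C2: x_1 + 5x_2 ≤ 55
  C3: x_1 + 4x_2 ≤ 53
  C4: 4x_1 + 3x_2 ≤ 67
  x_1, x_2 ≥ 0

(0, 0), (16.75, 0), (10, 9), (0, 11)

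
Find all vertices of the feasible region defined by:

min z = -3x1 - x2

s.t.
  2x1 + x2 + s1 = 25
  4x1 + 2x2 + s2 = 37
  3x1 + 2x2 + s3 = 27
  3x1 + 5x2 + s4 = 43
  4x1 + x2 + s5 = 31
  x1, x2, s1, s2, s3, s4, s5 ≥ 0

(0, 0), (7.75, 0), (7, 3), (5.444, 5.333), (0, 8.6)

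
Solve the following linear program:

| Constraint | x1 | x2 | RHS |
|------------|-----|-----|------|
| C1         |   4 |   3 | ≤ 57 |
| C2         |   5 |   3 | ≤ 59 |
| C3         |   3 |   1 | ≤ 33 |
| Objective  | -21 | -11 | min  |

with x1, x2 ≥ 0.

Evaluate the objective at each vertex of the feasible region:
  z(0, 0) = 0
  z(11, 0) = -231
  z(10, 3) = -243  ←
  z(2, 16.33) = -221.7
  z(0, 19) = -209
The minimum is at x1 = 10, x2 = 3.

x1 = 10, x2 = 3, z = -243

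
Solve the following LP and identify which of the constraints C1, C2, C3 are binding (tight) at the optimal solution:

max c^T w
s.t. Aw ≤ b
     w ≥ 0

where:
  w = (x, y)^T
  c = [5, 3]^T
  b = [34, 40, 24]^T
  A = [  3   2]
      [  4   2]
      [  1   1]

At x = 6, y = 8, compute slack b - a·x for each constraint:
  C1: 34 − 34 = 0  (binding)
  C2: 40 − 40 = 0  (binding)
  C3: 24 − 14 = 10  (slack)

Optimal: x = 6, y = 8
Binding: C1, C2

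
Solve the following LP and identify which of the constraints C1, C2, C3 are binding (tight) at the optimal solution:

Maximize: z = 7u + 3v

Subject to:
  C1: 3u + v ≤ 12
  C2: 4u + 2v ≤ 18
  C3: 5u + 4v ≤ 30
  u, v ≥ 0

At u = 3, v = 3, compute slack b - a·x for each constraint:
  C1: 12 − 12 = 0  (binding)
  C2: 18 − 18 = 0  (binding)
  C3: 30 − 27 = 3  (slack)

Optimal: u = 3, v = 3
Binding: C1, C2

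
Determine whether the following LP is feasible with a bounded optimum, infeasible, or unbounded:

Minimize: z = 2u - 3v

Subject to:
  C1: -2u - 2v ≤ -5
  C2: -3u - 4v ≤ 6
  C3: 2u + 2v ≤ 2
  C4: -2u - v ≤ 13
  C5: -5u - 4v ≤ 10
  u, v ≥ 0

Infeasible (no feasible solution exists)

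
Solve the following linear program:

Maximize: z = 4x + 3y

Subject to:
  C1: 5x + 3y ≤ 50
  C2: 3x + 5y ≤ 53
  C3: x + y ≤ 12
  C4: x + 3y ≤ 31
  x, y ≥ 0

Evaluate the objective at each vertex of the feasible region:
  z(0, 0) = 0
  z(10, 0) = 40
  z(7, 5) = 43  ←
  z(3.5, 8.5) = 39.5
  z(1, 10) = 34
  z(0, 10.33) = 31
The maximum is at x = 7, y = 5.

x = 7, y = 5, z = 43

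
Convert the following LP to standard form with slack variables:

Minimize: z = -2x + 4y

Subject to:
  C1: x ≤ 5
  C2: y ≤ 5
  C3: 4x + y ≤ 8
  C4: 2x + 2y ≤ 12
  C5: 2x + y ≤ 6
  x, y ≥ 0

min z = -2x + 4y

s.t.
  x + s1 = 5
  y + s2 = 5
  4x + y + s3 = 8
  2x + 2y + s4 = 12
  2x + y + s5 = 6
  x, y, s1, s2, s3, s4, s5 ≥ 0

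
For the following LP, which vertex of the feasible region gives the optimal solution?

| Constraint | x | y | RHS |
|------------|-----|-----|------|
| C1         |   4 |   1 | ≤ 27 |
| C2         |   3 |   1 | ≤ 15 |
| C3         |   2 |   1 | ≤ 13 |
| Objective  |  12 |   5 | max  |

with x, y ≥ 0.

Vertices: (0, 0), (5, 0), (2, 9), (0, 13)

Evaluate the objective at each vertex of the feasible region:
  z(0, 0) = 0
  z(5, 0) = 60
  z(2, 9) = 69  ←
  z(0, 13) = 65
The maximum is at x = 2, y = 9.

(2, 9)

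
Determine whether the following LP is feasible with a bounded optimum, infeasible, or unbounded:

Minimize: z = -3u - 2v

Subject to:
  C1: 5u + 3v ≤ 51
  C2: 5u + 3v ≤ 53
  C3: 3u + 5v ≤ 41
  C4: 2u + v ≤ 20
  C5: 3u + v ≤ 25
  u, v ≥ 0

Feasible with a bounded optimal solution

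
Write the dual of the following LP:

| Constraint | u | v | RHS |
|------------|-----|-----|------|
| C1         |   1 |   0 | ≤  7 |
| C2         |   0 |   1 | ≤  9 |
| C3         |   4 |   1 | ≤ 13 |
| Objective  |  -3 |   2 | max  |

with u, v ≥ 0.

Primal max cᵀx s.t. Ax ≤ b, x ≥ 0  →  Dual min bᵀy s.t. Aᵀy ≥ c, y ≥ 0.

Minimize: z = 7y1 + 9y2 + 13y3

Subject to:
  y1 + 4y3 ≥ -3
  y2 + y3 ≥ 2
  y1, y2, y3 ≥ 0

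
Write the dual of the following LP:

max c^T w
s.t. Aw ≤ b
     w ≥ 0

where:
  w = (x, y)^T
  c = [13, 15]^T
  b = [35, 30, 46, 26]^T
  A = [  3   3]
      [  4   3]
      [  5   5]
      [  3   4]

Primal max cᵀx s.t. Ax ≤ b, x ≥ 0  →  Dual min bᵀy s.t. Aᵀy ≥ c, y ≥ 0.

Minimize: z = 35y1 + 30y2 + 46y3 + 26y4

Subject to:
  3y1 + 4y2 + 5y3 + 3y4 ≥ 13
  3y1 + 3y2 + 5y3 + 4y4 ≥ 15
  y1, y2, y3, y4 ≥ 0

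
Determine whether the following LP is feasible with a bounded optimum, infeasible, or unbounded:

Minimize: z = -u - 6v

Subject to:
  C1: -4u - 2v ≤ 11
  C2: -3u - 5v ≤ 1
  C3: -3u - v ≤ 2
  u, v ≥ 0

Unbounded (objective can decrease without bound)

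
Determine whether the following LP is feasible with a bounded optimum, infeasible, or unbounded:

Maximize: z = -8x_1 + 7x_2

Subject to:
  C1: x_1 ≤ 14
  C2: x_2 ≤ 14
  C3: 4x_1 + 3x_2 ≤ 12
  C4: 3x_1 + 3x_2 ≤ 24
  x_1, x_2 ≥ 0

Feasible with a bounded optimal solution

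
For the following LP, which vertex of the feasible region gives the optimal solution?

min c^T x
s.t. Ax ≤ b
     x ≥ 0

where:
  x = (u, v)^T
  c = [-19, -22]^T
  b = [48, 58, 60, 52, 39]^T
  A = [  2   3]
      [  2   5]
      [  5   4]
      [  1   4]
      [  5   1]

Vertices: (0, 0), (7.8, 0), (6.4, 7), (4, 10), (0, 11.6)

Evaluate the objective at each vertex of the feasible region:
  z(0, 0) = 0
  z(7.8, 0) = -148.2
  z(6.4, 7) = -275.6
  z(4, 10) = -296  ←
  z(0, 11.6) = -255.2
The minimum is at u = 4, v = 10.

(4, 10)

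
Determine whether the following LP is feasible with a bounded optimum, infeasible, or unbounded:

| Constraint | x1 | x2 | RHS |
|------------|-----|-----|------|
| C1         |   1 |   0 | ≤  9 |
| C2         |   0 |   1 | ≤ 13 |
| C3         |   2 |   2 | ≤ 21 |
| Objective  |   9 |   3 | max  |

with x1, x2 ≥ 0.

Feasible with a bounded optimal solution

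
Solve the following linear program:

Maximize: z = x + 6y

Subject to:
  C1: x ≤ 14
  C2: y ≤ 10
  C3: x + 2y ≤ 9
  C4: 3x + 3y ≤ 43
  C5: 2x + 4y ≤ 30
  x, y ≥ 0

Evaluate the objective at each vertex of the feasible region:
  z(0, 0) = 0
  z(9, 0) = 9
  z(0, 4.5) = 27  ←
The maximum is at x = 0, y = 4.5.

x = 0, y = 4.5, z = 27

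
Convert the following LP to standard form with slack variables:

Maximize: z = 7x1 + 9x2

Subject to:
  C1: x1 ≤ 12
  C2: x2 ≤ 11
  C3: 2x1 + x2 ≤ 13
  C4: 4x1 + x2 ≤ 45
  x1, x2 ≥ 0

max z = 7x1 + 9x2

s.t.
  x1 + s1 = 12
  x2 + s2 = 11
  2x1 + x2 + s3 = 13
  4x1 + x2 + s4 = 45
  x1, x2, s1, s2, s3, s4 ≥ 0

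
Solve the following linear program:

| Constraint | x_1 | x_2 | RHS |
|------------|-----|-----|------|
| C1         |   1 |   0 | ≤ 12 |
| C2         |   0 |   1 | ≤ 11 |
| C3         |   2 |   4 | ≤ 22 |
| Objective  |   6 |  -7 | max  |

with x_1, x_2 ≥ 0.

Evaluate the objective at each vertex of the feasible region:
  z(0, 0) = 0
  z(11, 0) = 66  ←
  z(0, 5.5) = -38.5
The maximum is at x_1 = 11, x_2 = 0.

x_1 = 11, x_2 = 0, z = 66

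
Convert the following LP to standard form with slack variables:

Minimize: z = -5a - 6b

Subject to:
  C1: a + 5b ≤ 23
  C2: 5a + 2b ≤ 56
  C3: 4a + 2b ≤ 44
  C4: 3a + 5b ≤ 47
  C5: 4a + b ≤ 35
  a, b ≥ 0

min z = -5a - 6b

s.t.
  a + 5b + s1 = 23
  5a + 2b + s2 = 56
  4a + 2b + s3 = 44
  3a + 5b + s4 = 47
  4a + b + s5 = 35
  a, b, s1, s2, s3, s4, s5 ≥ 0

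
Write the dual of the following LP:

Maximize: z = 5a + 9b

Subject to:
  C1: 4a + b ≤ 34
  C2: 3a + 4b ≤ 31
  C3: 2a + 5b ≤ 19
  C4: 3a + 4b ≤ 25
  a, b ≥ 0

Primal max cᵀx s.t. Ax ≤ b, x ≥ 0  →  Dual min bᵀy s.t. Aᵀy ≥ c, y ≥ 0.

Minimize: z = 34y1 + 31y2 + 19y3 + 25y4

Subject to:
  4y1 + 3y2 + 2y3 + 3y4 ≥ 5
  y1 + 4y2 + 5y3 + 4y4 ≥ 9
  y1, y2, y3, y4 ≥ 0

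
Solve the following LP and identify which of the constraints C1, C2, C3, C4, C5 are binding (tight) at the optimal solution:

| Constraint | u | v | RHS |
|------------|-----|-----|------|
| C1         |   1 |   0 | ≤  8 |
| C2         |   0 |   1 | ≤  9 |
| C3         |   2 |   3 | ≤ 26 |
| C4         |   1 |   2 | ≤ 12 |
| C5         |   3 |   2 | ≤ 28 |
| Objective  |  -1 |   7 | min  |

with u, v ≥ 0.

At u = 8, v = 0, compute slack b - a·x for each constraint:
  C1: 8 − 8 = 0  (binding)
  C2: 9 − 0 = 9  (slack)
  C3: 26 − 16 = 10  (slack)
  C4: 12 − 8 = 4  (slack)
  C5: 28 − 24 = 4  (slack)

Optimal: u = 8, v = 0
Binding: C1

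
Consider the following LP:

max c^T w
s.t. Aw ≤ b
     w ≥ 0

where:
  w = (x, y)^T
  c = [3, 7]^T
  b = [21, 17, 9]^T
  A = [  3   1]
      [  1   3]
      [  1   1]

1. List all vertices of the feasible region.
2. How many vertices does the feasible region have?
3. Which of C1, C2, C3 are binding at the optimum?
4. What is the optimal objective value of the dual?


1. (0, 0), (7, 0), (6, 3), (5, 4), (0, 5.667)
2. 5
3. C2, C3
4. 43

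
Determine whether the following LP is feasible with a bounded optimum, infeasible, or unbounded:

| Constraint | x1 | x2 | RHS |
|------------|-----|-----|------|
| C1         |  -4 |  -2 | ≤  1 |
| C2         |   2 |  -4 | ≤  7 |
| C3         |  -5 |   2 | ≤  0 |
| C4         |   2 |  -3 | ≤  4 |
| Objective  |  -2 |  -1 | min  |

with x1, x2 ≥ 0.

Unbounded (objective can decrease without bound)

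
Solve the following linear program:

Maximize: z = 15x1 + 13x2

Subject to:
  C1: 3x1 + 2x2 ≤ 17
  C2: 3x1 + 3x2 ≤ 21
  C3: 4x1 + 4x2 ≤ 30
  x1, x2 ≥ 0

Evaluate the objective at each vertex of the feasible region:
  z(0, 0) = 0
  z(5.667, 0) = 85
  z(3, 4) = 97  ←
  z(0, 7) = 91
The maximum is at x1 = 3, x2 = 4.

x1 = 3, x2 = 4, z = 97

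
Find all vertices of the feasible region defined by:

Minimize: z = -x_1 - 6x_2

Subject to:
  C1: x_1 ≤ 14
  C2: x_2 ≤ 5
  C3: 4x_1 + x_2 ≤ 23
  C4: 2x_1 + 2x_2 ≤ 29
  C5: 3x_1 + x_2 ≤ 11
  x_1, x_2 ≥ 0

(0, 0), (3.667, 0), (2, 5), (0, 5)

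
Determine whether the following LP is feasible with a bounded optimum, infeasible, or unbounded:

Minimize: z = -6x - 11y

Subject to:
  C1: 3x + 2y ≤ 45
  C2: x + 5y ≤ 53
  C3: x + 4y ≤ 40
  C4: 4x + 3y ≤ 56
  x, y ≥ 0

Feasible with a bounded optimal solution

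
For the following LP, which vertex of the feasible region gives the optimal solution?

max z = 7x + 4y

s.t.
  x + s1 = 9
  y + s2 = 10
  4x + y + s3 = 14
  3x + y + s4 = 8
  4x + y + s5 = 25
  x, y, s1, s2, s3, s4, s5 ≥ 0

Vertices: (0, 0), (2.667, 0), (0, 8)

Evaluate the objective at each vertex of the feasible region:
  z(0, 0) = 0
  z(2.667, 0) = 18.67
  z(0, 8) = 32  ←
The maximum is at x = 0, y = 8.

(0, 8)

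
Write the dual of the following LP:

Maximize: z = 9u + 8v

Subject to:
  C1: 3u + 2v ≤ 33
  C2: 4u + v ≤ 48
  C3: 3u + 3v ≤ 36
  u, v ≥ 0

Primal max cᵀx s.t. Ax ≤ b, x ≥ 0  →  Dual min bᵀy s.t. Aᵀy ≥ c, y ≥ 0.

Minimize: z = 33y1 + 48y2 + 36y3

Subject to:
  3y1 + 4y2 + 3y3 ≥ 9
  2y1 + y2 + 3y3 ≥ 8
  y1, y2, y3 ≥ 0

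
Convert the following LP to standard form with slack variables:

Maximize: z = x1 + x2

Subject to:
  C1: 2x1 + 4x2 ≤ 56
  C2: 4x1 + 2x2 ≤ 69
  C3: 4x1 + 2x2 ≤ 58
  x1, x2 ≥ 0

max z = x1 + x2

s.t.
  2x1 + 4x2 + s1 = 56
  4x1 + 2x2 + s2 = 69
  4x1 + 2x2 + s3 = 58
  x1, x2, s1, s2, s3 ≥ 0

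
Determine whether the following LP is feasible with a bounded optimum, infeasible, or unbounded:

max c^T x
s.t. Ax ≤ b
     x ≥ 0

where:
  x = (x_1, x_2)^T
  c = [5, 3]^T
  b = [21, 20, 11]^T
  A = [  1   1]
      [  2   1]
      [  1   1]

Feasible with a bounded optimal solution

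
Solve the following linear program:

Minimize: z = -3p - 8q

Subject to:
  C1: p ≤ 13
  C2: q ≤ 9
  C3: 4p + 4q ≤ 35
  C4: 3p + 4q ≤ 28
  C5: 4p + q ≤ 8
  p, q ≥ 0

Evaluate the objective at each vertex of the feasible region:
  z(0, 0) = 0
  z(2, 0) = -6
  z(0.3077, 6.769) = -55.08
  z(0, 7) = -56  ←
The minimum is at p = 0, q = 7.

p = 0, q = 7, z = -56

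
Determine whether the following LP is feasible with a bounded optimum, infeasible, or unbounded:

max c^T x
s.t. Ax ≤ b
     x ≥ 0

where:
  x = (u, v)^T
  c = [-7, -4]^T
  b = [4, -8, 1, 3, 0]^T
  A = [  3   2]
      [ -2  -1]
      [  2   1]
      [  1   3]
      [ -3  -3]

Infeasible (no feasible solution exists)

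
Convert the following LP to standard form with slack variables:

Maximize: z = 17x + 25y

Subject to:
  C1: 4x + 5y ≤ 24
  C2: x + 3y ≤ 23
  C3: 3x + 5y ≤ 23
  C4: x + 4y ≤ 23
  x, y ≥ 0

max z = 17x + 25y

s.t.
  4x + 5y + s1 = 24
  x + 3y + s2 = 23
  3x + 5y + s3 = 23
  x + 4y + s4 = 23
  x, y, s1, s2, s3, s4 ≥ 0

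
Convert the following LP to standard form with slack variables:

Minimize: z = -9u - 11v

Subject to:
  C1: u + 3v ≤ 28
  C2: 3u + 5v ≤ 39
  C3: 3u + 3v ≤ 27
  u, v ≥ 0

min z = -9u - 11v

s.t.
  u + 3v + s1 = 28
  3u + 5v + s2 = 39
  3u + 3v + s3 = 27
  u, v, s1, s2, s3 ≥ 0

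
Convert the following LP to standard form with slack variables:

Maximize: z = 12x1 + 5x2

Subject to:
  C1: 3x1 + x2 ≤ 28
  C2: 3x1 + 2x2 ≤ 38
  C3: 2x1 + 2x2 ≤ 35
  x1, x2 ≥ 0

max z = 12x1 + 5x2

s.t.
  3x1 + x2 + s1 = 28
  3x1 + 2x2 + s2 = 38
  2x1 + 2x2 + s3 = 35
  x1, x2, s1, s2, s3 ≥ 0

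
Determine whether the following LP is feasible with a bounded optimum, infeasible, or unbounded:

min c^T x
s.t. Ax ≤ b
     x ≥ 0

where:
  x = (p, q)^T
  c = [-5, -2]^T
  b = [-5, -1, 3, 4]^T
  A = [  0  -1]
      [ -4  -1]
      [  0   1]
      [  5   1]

Infeasible (no feasible solution exists)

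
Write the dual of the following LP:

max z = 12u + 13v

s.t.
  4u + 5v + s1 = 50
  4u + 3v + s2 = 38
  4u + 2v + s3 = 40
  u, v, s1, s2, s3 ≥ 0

Primal max cᵀx s.t. Ax ≤ b, x ≥ 0  →  Dual min bᵀy s.t. Aᵀy ≥ c, y ≥ 0.

Minimize: z = 50y1 + 38y2 + 40y3

Subject to:
  4y1 + 4y2 + 4y3 ≥ 12
  5y1 + 3y2 + 2y3 ≥ 13
  y1, y2, y3 ≥ 0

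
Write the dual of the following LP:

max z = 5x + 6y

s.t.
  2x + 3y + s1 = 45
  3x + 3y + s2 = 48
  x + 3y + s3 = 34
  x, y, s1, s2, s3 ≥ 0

Primal max cᵀx s.t. Ax ≤ b, x ≥ 0  →  Dual min bᵀy s.t. Aᵀy ≥ c, y ≥ 0.

Minimize: z = 45y1 + 48y2 + 34y3

Subject to:
  2y1 + 3y2 + y3 ≥ 5
  3y1 + 3y2 + 3y3 ≥ 6
  y1, y2, y3 ≥ 0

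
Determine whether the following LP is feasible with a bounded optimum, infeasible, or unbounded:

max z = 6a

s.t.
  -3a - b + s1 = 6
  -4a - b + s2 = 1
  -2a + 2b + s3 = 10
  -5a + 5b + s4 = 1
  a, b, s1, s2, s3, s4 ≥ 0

Unbounded (objective can increase without bound)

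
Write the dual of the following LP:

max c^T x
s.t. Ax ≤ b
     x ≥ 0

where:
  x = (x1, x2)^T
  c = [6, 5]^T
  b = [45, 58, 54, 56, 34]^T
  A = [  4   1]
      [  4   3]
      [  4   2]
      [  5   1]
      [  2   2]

Primal max cᵀx s.t. Ax ≤ b, x ≥ 0  →  Dual min bᵀy s.t. Aᵀy ≥ c, y ≥ 0.

Minimize: z = 45y1 + 58y2 + 54y3 + 56y4 + 34y5

Subject to:
  4y1 + 4y2 + 4y3 + 5y4 + 2y5 ≥ 6
  y1 + 3y2 + 2y3 + y4 + 2y5 ≥ 5
  y1, y2, y3, y4, y5 ≥ 0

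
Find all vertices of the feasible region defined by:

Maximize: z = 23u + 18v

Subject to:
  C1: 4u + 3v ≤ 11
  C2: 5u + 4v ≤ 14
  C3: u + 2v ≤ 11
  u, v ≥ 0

(0, 0), (2.75, 0), (2, 1), (0, 3.5)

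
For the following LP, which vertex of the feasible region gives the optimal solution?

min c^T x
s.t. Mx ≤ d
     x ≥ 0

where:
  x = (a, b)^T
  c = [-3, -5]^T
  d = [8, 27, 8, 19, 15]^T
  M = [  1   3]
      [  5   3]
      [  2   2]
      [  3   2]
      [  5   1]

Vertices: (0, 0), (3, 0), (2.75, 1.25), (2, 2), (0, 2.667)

Evaluate the objective at each vertex of the feasible region:
  z(0, 0) = 0
  z(3, 0) = -9
  z(2.75, 1.25) = -14.5
  z(2, 2) = -16  ←
  z(0, 2.667) = -13.33
The minimum is at a = 2, b = 2.

(2, 2)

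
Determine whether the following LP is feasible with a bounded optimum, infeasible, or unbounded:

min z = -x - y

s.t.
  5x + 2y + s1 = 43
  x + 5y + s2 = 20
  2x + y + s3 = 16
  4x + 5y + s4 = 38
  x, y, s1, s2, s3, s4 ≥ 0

Feasible with a bounded optimal solution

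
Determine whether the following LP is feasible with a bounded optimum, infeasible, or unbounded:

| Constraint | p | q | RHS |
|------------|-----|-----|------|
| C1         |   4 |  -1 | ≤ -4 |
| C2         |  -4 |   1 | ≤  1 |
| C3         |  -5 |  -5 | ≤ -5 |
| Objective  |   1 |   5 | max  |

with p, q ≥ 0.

Infeasible (no feasible solution exists)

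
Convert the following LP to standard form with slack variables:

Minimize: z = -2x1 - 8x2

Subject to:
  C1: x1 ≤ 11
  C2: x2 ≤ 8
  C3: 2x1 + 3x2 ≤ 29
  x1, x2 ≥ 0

min z = -2x1 - 8x2

s.t.
  x1 + s1 = 11
  x2 + s2 = 8
  2x1 + 3x2 + s3 = 29
  x1, x2, s1, s2, s3 ≥ 0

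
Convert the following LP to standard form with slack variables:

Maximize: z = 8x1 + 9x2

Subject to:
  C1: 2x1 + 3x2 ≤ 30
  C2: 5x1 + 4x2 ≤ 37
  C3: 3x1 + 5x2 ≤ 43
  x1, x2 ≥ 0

max z = 8x1 + 9x2

s.t.
  2x1 + 3x2 + s1 = 30
  5x1 + 4x2 + s2 = 37
  3x1 + 5x2 + s3 = 43
  x1, x2, s1, s2, s3 ≥ 0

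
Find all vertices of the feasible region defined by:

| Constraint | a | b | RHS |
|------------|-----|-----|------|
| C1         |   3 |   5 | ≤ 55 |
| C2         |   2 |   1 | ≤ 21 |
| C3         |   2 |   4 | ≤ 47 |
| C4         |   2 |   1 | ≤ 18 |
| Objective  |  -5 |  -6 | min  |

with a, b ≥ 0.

(0, 0), (9, 0), (5, 8), (0, 11)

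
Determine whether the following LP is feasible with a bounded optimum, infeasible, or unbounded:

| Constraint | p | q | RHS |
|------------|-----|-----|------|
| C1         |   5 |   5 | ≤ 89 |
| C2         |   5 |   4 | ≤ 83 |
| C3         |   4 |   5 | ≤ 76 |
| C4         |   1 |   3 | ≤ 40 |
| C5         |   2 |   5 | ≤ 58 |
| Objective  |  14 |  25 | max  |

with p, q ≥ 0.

Feasible with a bounded optimal solution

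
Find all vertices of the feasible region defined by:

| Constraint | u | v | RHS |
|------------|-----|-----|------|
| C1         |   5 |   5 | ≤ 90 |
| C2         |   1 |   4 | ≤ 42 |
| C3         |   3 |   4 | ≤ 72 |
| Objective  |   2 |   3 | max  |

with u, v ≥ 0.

(0, 0), (18, 0), (10, 8), (0, 10.5)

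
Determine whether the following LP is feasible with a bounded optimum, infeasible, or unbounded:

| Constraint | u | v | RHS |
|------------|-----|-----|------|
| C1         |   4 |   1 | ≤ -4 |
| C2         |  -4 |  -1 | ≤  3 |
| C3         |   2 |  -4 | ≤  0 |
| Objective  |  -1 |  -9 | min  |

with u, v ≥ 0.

Infeasible (no feasible solution exists)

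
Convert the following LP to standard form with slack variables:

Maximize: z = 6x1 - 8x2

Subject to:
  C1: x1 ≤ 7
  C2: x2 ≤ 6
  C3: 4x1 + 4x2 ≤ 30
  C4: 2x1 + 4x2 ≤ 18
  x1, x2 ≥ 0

max z = 6x1 - 8x2

s.t.
  x1 + s1 = 7
  x2 + s2 = 6
  4x1 + 4x2 + s3 = 30
  2x1 + 4x2 + s4 = 18
  x1, x2, s1, s2, s3, s4 ≥ 0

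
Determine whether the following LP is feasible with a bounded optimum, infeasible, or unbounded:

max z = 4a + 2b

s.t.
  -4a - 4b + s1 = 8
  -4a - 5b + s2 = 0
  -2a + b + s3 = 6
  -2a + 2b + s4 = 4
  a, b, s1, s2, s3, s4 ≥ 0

Unbounded (objective can increase without bound)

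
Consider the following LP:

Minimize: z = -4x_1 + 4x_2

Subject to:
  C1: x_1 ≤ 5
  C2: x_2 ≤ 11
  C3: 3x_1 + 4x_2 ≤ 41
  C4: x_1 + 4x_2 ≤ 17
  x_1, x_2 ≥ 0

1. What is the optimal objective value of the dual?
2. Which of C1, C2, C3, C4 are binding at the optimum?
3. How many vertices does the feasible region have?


1. -20
2. C1
3. 4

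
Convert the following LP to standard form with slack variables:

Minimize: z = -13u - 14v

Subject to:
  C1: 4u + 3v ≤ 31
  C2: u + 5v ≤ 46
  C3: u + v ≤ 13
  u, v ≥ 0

min z = -13u - 14v

s.t.
  4u + 3v + s1 = 31
  u + 5v + s2 = 46
  u + v + s3 = 13
  u, v, s1, s2, s3 ≥ 0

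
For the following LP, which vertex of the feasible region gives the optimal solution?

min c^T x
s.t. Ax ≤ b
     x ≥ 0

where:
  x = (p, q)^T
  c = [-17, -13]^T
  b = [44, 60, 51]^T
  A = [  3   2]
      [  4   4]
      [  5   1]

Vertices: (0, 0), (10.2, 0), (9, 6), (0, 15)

Evaluate the objective at each vertex of the feasible region:
  z(0, 0) = 0
  z(10.2, 0) = -173.4
  z(9, 6) = -231  ←
  z(0, 15) = -195
The minimum is at p = 9, q = 6.

(9, 6)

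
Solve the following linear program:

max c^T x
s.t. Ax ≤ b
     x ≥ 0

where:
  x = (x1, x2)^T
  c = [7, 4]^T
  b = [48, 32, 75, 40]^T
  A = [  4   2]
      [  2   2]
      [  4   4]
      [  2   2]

Evaluate the objective at each vertex of the feasible region:
  z(0, 0) = 0
  z(12, 0) = 84
  z(8, 8) = 88  ←
  z(0, 16) = 64
The maximum is at x1 = 8, x2 = 8.

x1 = 8, x2 = 8, z = 88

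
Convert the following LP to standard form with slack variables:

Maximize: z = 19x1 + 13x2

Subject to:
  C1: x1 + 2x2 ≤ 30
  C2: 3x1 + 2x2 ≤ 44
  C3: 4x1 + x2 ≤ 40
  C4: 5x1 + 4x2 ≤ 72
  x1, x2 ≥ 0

max z = 19x1 + 13x2

s.t.
  x1 + 2x2 + s1 = 30
  3x1 + 2x2 + s2 = 44
  4x1 + x2 + s3 = 40
  5x1 + 4x2 + s4 = 72
  x1, x2, s1, s2, s3, s4 ≥ 0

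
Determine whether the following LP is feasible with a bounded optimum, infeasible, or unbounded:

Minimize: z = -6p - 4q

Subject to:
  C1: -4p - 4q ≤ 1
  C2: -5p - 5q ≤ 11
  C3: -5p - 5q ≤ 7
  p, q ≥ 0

Unbounded (objective can decrease without bound)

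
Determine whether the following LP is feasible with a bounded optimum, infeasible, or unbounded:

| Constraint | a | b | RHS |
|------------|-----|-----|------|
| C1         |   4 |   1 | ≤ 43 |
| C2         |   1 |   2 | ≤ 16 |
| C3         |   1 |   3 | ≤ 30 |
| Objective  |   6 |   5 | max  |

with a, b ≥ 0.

Feasible with a bounded optimal solution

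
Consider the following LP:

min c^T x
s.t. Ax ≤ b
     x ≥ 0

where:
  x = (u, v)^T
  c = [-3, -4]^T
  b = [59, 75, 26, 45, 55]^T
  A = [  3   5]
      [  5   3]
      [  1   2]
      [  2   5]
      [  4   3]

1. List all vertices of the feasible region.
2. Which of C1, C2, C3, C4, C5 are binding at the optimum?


1. (0, 0), (13.75, 0), (10, 5), (0, 9)
2. C4, C5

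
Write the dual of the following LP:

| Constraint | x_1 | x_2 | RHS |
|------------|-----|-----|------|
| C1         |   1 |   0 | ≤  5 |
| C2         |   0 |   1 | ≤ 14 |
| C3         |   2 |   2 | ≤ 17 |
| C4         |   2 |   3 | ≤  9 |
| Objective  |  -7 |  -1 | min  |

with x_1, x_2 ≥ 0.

Primal min cᵀx s.t. Ax ≤ b, x ≥ 0  →  Dual max −bᵀy s.t. Aᵀy ≥ −c, y ≥ 0.

Maximize: z = -5y1 - 14y2 - 17y3 - 9y4

Subject to:
  y1 + 2y3 + 2y4 ≥ 7
  y2 + 2y3 + 3y4 ≥ 1
  y1, y2, y3, y4 ≥ 0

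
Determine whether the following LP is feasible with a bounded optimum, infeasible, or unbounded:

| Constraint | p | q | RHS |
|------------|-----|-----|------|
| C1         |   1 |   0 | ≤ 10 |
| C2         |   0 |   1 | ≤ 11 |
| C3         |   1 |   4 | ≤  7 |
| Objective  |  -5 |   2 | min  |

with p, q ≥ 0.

Feasible with a bounded optimal solution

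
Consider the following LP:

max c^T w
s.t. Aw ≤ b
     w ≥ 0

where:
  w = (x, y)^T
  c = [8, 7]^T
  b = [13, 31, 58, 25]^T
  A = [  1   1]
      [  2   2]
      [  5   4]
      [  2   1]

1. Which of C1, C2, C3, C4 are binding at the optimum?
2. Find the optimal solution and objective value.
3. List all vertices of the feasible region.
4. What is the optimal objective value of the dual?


1. C1, C3
2. x = 6, y = 7, z = 97
3. (0, 0), (11.6, 0), (6, 7), (0, 13)
4. 97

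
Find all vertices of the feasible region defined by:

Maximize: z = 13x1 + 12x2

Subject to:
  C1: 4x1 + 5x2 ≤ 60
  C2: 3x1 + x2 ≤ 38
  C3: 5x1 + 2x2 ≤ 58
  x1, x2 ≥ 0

(0, 0), (11.6, 0), (10, 4), (0, 12)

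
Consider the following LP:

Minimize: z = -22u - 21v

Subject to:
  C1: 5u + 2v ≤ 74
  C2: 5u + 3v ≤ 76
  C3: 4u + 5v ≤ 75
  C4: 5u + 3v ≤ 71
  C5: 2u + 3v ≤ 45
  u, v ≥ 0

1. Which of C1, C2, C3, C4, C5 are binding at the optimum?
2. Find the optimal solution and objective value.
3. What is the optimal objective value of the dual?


1. C3, C4
2. u = 10, v = 7, z = -367
3. -367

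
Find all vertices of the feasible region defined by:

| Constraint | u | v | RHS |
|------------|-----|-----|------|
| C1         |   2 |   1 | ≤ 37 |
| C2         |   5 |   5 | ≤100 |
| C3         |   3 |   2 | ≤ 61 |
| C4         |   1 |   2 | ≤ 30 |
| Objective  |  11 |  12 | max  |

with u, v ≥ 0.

(0, 0), (18.5, 0), (17, 3), (10, 10), (0, 15)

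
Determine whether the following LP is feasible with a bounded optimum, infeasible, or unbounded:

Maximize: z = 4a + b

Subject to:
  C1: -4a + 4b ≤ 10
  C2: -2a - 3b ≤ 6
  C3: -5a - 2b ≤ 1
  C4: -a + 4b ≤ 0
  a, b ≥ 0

Unbounded (objective can increase without bound)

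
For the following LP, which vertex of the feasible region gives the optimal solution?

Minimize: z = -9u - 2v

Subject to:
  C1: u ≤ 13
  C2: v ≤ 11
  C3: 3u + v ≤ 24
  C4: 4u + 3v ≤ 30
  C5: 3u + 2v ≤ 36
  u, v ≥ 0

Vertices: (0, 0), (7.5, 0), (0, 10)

Evaluate the objective at each vertex of the feasible region:
  z(0, 0) = 0
  z(7.5, 0) = -67.5  ←
  z(0, 10) = -20
The minimum is at u = 7.5, v = 0.

(7.5, 0)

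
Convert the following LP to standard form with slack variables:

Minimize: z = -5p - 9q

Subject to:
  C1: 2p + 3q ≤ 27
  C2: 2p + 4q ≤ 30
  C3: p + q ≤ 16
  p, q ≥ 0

min z = -5p - 9q

s.t.
  2p + 3q + s1 = 27
  2p + 4q + s2 = 30
  p + q + s3 = 16
  p, q, s1, s2, s3 ≥ 0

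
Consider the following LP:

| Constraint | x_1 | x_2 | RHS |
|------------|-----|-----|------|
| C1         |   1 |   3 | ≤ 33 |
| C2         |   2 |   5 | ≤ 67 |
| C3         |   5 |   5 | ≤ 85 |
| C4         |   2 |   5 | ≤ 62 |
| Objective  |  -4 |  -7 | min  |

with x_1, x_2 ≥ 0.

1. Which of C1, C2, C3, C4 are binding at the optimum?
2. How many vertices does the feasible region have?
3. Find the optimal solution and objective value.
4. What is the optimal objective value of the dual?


1. C1, C3
2. 4
3. x_1 = 9, x_2 = 8, z = -92
4. -92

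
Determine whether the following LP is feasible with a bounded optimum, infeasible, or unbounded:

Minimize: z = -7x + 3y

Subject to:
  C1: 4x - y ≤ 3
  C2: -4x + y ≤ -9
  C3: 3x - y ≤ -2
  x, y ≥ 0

Infeasible (no feasible solution exists)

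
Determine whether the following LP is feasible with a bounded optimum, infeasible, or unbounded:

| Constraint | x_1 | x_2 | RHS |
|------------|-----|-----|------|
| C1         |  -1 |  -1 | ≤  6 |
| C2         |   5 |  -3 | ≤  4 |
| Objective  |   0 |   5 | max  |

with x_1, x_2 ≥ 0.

Unbounded (objective can increase without bound)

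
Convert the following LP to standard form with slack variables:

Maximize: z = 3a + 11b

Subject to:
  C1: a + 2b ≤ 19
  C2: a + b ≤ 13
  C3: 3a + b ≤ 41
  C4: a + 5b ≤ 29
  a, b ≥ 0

max z = 3a + 11b

s.t.
  a + 2b + s1 = 19
  a + b + s2 = 13
  3a + b + s3 = 41
  a + 5b + s4 = 29
  a, b, s1, s2, s3, s4 ≥ 0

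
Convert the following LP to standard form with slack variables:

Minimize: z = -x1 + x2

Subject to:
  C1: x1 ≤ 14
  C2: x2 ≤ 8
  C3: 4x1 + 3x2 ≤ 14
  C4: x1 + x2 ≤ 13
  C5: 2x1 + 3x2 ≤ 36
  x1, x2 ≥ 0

min z = -x1 + x2

s.t.
  x1 + s1 = 14
  x2 + s2 = 8
  4x1 + 3x2 + s3 = 14
  x1 + x2 + s4 = 13
  2x1 + 3x2 + s5 = 36
  x1, x2, s1, s2, s3, s4, s5 ≥ 0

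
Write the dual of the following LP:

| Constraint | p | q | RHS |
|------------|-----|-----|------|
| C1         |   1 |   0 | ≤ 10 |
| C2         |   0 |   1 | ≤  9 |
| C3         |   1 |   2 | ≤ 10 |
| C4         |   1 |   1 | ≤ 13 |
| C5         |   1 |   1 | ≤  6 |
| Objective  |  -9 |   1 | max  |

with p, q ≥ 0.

Primal max cᵀx s.t. Ax ≤ b, x ≥ 0  →  Dual min bᵀy s.t. Aᵀy ≥ c, y ≥ 0.

Minimize: z = 10y1 + 9y2 + 10y3 + 13y4 + 6y5

Subject to:
  y1 + y3 + y4 + y5 ≥ -9
  y2 + 2y3 + y4 + y5 ≥ 1
  y1, y2, y3, y4, y5 ≥ 0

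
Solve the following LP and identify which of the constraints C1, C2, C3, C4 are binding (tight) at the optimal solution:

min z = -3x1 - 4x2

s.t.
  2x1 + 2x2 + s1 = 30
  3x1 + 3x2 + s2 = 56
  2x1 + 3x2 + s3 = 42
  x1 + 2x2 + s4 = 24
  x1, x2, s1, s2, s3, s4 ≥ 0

At x1 = 6, x2 = 9, compute slack b - a·x for each constraint:
  C1: 30 − 30 = 0  (binding)
  C2: 56 − 45 = 11  (slack)
  C3: 42 − 39 = 3  (slack)
  C4: 24 − 24 = 0  (binding)

Optimal: x1 = 6, x2 = 9
Binding: C1, C4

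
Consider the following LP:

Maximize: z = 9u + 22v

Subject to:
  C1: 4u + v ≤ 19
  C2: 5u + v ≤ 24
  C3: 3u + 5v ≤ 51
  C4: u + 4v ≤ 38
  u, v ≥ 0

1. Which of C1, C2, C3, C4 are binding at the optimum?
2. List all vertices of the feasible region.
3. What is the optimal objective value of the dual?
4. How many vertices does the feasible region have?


1. C3, C4
2. (0, 0), (4.75, 0), (2.588, 8.647), (2, 9), (0, 9.5)
3. 216
4. 5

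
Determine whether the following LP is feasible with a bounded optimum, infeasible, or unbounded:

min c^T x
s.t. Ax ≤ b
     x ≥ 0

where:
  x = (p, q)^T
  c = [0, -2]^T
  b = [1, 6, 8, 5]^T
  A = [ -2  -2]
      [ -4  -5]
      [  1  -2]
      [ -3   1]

Unbounded (objective can decrease without bound)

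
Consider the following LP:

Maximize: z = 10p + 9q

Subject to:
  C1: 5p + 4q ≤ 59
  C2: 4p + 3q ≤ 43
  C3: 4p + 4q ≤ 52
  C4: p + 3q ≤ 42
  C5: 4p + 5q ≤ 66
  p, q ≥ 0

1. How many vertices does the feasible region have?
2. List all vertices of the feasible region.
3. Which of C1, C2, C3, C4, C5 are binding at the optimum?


1. 4
2. (0, 0), (10.75, 0), (4, 9), (0, 13)
3. C2, C3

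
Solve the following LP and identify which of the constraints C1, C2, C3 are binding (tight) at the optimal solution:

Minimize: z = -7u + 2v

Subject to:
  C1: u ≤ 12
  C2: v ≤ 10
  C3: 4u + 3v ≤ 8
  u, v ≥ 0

At u = 2, v = 0, compute slack b - a·x for each constraint:
  C1: 12 − 2 = 10  (slack)
  C2: 10 − 0 = 10  (slack)
  C3: 8 − 8 = 0  (binding)

Optimal: u = 2, v = 0
Binding: C3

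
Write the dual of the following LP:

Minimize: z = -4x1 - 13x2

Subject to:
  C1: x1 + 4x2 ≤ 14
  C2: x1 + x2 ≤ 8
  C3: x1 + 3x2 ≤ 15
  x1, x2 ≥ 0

Primal min cᵀx s.t. Ax ≤ b, x ≥ 0  →  Dual max −bᵀy s.t. Aᵀy ≥ −c, y ≥ 0.

Maximize: z = -14y1 - 8y2 - 15y3

Subject to:
  y1 + y2 + y3 ≥ 4
  4y1 + y2 + 3y3 ≥ 13
  y1, y2, y3 ≥ 0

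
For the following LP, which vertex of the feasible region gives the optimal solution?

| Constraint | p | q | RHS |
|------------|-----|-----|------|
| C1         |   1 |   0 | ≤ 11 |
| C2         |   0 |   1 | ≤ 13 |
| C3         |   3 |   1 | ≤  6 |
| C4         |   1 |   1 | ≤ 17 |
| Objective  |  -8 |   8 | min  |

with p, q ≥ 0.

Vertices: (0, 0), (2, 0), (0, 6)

Evaluate the objective at each vertex of the feasible region:
  z(0, 0) = 0
  z(2, 0) = -16  ←
  z(0, 6) = 48
The minimum is at p = 2, q = 0.

(2, 0)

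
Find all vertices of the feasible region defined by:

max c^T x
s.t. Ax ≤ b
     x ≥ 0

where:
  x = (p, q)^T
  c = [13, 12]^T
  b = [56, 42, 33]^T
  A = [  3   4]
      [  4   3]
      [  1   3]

(0, 0), (10.5, 0), (3, 10), (0, 11)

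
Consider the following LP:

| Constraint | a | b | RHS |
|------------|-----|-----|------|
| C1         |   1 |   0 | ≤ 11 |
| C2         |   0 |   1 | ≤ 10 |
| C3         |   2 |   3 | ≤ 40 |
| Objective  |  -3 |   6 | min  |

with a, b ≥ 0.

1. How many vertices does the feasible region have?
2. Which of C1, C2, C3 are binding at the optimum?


1. 5
2. C1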